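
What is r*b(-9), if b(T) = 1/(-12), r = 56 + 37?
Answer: -31/4 ≈ -7.7500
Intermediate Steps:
r = 93
b(T) = -1/12
r*b(-9) = 93*(-1/12) = -31/4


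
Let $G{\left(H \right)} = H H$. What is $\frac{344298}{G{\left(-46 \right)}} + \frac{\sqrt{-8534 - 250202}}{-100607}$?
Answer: $\frac{172149}{1058} - \frac{4 i \sqrt{16171}}{100607} \approx 162.71 - 0.0050559 i$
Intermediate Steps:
$G{\left(H \right)} = H^{2}$
$\frac{344298}{G{\left(-46 \right)}} + \frac{\sqrt{-8534 - 250202}}{-100607} = \frac{344298}{\left(-46\right)^{2}} + \frac{\sqrt{-8534 - 250202}}{-100607} = \frac{344298}{2116} + \sqrt{-258736} \left(- \frac{1}{100607}\right) = 344298 \cdot \frac{1}{2116} + 4 i \sqrt{16171} \left(- \frac{1}{100607}\right) = \frac{172149}{1058} - \frac{4 i \sqrt{16171}}{100607}$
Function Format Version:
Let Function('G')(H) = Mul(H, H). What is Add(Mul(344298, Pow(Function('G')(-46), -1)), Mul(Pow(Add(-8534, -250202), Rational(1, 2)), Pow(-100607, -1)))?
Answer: Add(Rational(172149, 1058), Mul(Rational(-4, 100607), I, Pow(16171, Rational(1, 2)))) ≈ Add(162.71, Mul(-0.0050559, I))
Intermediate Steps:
Function('G')(H) = Pow(H, 2)
Add(Mul(344298, Pow(Function('G')(-46), -1)), Mul(Pow(Add(-8534, -250202), Rational(1, 2)), Pow(-100607, -1))) = Add(Mul(344298, Pow(Pow(-46, 2), -1)), Mul(Pow(Add(-8534, -250202), Rational(1, 2)), Pow(-100607, -1))) = Add(Mul(344298, Pow(2116, -1)), Mul(Pow(-258736, Rational(1, 2)), Rational(-1, 100607))) = Add(Mul(344298, Rational(1, 2116)), Mul(Mul(4, I, Pow(16171, Rational(1, 2))), Rational(-1, 100607))) = Add(Rational(172149, 1058), Mul(Rational(-4, 100607), I, Pow(16171, Rational(1, 2))))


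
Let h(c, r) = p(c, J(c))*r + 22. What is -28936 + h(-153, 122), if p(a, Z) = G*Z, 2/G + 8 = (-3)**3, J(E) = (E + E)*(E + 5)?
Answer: -12062262/35 ≈ -3.4464e+5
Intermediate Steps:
J(E) = 2*E*(5 + E) (J(E) = (2*E)*(5 + E) = 2*E*(5 + E))
G = -2/35 (G = 2/(-8 + (-3)**3) = 2/(-8 - 27) = 2/(-35) = 2*(-1/35) = -2/35 ≈ -0.057143)
p(a, Z) = -2*Z/35
h(c, r) = 22 - 4*c*r*(5 + c)/35 (h(c, r) = (-4*c*(5 + c)/35)*r + 22 = -4*c*r*(5 + c)/35 + 22 = 22 - 4*c*r*(5 + c)/35)
-28936 + h(-153, 122) = -28936 + (22 - 4/35*(-153)*122*(5 - 153)) = -28936 + (22 - 4/35*(-153)*122*(-148)) = -28936 + (22 - 11050272/35) = -28936 - 11049502/35 = -12062262/35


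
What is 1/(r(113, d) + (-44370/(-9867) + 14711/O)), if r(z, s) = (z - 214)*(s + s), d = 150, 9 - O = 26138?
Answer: -85938281/2603591850869 ≈ -3.3008e-5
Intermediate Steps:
O = -26129 (O = 9 - 1*26138 = 9 - 26138 = -26129)
r(z, s) = 2*s*(-214 + z) (r(z, s) = (-214 + z)*(2*s) = 2*s*(-214 + z))
1/(r(113, d) + (-44370/(-9867) + 14711/O)) = 1/(2*150*(-214 + 113) + (-44370/(-9867) + 14711/(-26129))) = 1/(2*150*(-101) + (-44370*(-1/9867) + 14711*(-1/26129))) = 1/(-30300 + (14790/3289 - 14711/26129)) = 1/(-30300 + 338063431/85938281) = 1/(-2603591850869/85938281) = -85938281/2603591850869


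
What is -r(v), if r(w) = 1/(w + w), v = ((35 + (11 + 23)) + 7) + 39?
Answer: -1/230 ≈ -0.0043478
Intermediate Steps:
v = 115 (v = ((35 + 34) + 7) + 39 = (69 + 7) + 39 = 76 + 39 = 115)
r(w) = 1/(2*w)
-r(v) = -1/(2*115) = -1*1/230 = -1/230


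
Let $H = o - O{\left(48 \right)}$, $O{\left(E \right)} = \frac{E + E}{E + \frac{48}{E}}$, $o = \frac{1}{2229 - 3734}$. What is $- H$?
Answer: $\frac{20647}{10535} \approx 1.9598$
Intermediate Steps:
$o = - \frac{1}{1505}$ ($o = \frac{1}{-1505} = - \frac{1}{1505} \approx -0.00066445$)
$O{\left(E \right)} = \frac{2 E}{E + \frac{48}{E}}$
$H = - \frac{20647}{10535}$ ($H = - \frac{1}{1505} - \frac{2 \cdot 48^{2}}{48 + 48^{2}} = - \frac{1}{1505} - 2 \cdot 2304 \frac{1}{48 + 2304} = - \frac{1}{1505} - 2 \cdot 2304 \cdot \frac{1}{2352} = - \frac{1}{1505} - \frac{96}{49} = - \frac{20647}{10535} \approx -1.9598$)
$- H = \left(-1\right) \left(- \frac{20647}{10535}\right) = \frac{20647}{10535}$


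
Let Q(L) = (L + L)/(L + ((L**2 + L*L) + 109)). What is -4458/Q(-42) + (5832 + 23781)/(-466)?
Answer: 311077757/1631 ≈ 1.9073e+5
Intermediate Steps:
Q(L) = 2*L/(109 + L + 2*L**2) (Q(L) = (2*L)/(L + ((L**2 + L**2) + 109)) = (2*L)/(L + (2*L**2 + 109)) = (2*L)/(L + (109 + 2*L**2)) = (2*L)/(109 + L + 2*L**2) = 2*L/(109 + L + 2*L**2))
-4458/Q(-42) + (5832 + 23781)/(-466) = -4458/(2*(-42)/(109 - 42 + 2*(-42)**2)) + (5832 + 23781)/(-466) = -4458/(2*(-42)/(109 - 42 + 2*1764)) + 29613*(-1/466) = -4458/(2*(-42)/(109 - 42 + 3528)) - 29613/466 = -4458/(2*(-42)/3595) - 29613/466 = -4458/(2*(-42)*(1/3595)) - 29613/466 = -4458/(-84/3595) - 29613/466 = -4458*(-3595/84) - 29613/466 = 2671085/14 - 29613/466 = 311077757/1631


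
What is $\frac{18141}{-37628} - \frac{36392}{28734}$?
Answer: $- \frac{945310835}{540601476} \approx -1.7486$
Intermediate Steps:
$\frac{18141}{-37628} - \frac{36392}{28734} = 18141 \left(- \frac{1}{37628}\right) - \frac{18196}{14367} = - \frac{18141}{37628} - \frac{18196}{14367} = - \frac{945310835}{540601476}$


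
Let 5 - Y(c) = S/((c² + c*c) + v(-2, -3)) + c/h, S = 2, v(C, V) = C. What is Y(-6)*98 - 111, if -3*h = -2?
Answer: 6291/5 ≈ 1258.2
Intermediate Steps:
h = ⅔ (h = -⅓*(-2) = ⅔ ≈ 0.66667)
Y(c) = 5 - 2/(-2 + 2*c²) - 3*c/2 (Y(c) = 5 - (2/((c² + c*c) - 2) + c/(⅔)) = 5 - (2/((c² + c²) - 2) + c*(3/2)) = 5 - (2/(2*c² - 2) + 3*c/2) = 5 - (2/(-2 + 2*c²) + 3*c/2) = 5 + (-2/(-2 + 2*c²) - 3*c/2) = 5 - 2/(-2 + 2*c²) - 3*c/2)
Y(-6)*98 - 111 = ((-12 - 3*(-6)³ + 3*(-6) + 10*(-6)²)/(2*(-1 + (-6)²)))*98 - 111 = ((-12 - 3*(-216) - 18 + 10*36)/(2*(-1 + 36)))*98 - 111 = ((½)*(-12 + 648 - 18 + 360)/35)*98 - 111 = ((½)*(1/35)*978)*98 - 111 = (489/35)*98 - 111 = 6846/5 - 111 = 6291/5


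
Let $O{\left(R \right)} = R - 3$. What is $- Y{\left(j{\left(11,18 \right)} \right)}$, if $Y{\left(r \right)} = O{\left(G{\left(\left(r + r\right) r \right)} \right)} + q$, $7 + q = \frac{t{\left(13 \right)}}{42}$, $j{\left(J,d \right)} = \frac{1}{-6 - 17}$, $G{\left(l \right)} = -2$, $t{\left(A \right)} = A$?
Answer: $\frac{491}{42} \approx 11.69$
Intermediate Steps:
$O{\left(R \right)} = -3 + R$
$j{\left(J,d \right)} = - \frac{1}{23}$ ($j{\left(J,d \right)} = \frac{1}{-23} = - \frac{1}{23}$)
$q = - \frac{281}{42}$ ($q = -7 + \frac{13}{42} = - \frac{281}{42} \approx -6.6905$)
$Y{\left(r \right)} = - \frac{491}{42}$ ($Y{\left(r \right)} = \left(-3 - 2\right) - \frac{281}{42} = -5 - \frac{281}{42} = - \frac{491}{42}$)
$- Y{\left(j{\left(11,18 \right)} \right)} = \left(-1\right) \left(- \frac{491}{42}\right) = \frac{491}{42}$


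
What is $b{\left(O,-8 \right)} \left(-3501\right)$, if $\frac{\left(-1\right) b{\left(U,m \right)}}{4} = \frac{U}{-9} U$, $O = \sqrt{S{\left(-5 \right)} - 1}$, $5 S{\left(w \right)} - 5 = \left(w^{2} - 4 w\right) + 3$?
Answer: $- \frac{74688}{5} \approx -14938.0$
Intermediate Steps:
$S{\left(w \right)} = \frac{8}{5} - \frac{4 w}{5} + \frac{w^{2}}{5}$ ($S{\left(w \right)} = 1 + \frac{\left(w^{2} - 4 w\right) + 3}{5} = 1 + \frac{3 + w^{2} - 4 w}{5} = 1 + \left(\frac{3}{5} - \frac{4 w}{5} + \frac{w^{2}}{5}\right) = \frac{8}{5} - \frac{4 w}{5} + \frac{w^{2}}{5}$)
$O = \frac{4 \sqrt{15}}{5}$ ($O = \sqrt{\left(\frac{8}{5} - -4 + \frac{\left(-5\right)^{2}}{5}\right) - 1} = \sqrt{\left(\frac{8}{5} + 4 + \frac{1}{5} \cdot 25\right) - 1} = \sqrt{\left(\frac{8}{5} + 4 + 5\right) - 1} = \sqrt{\frac{53}{5} - 1} = \sqrt{\frac{48}{5}} = \frac{4 \sqrt{15}}{5} \approx 3.0984$)
$b{\left(U,m \right)} = \frac{4 U^{2}}{9}$ ($b{\left(U,m \right)} = - 4 \frac{U}{-9} U = - 4 U \left(- \frac{1}{9}\right) U = - 4 - \frac{U}{9} U = - 4 \left(- \frac{U^{2}}{9}\right) = \frac{4 U^{2}}{9}$)
$b{\left(O,-8 \right)} \left(-3501\right) = \frac{4 \left(\frac{4 \sqrt{15}}{5}\right)^{2}}{9} \left(-3501\right) = \frac{4}{9} \cdot \frac{48}{5} \left(-3501\right) = \frac{64}{15} \left(-3501\right) = - \frac{74688}{5}$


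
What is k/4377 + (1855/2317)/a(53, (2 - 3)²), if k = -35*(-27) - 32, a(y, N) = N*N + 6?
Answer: 3275326/10141509 ≈ 0.32296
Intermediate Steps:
a(y, N) = 6 + N² (a(y, N) = N² + 6 = 6 + N²)
k = 913 (k = 945 - 32 = 913)
k/4377 + (1855/2317)/a(53, (2 - 3)²) = 913/4377 + (1855/2317)/(6 + ((2 - 3)²)²) = 913*(1/4377) + (1855*(1/2317))/(6 + ((-1)²)²) = 913/4377 + 265/(331*(6 + 1²)) = 913/4377 + 265/(331*(6 + 1)) = 913/4377 + (265/331)/7 = 913/4377 + (265/331)*(⅐) = 913/4377 + 265/2317 = 3275326/10141509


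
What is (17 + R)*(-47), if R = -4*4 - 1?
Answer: 0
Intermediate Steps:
R = -17 (R = -16 - 1 = -17)
(17 + R)*(-47) = (17 - 17)*(-47) = 0*(-47) = 0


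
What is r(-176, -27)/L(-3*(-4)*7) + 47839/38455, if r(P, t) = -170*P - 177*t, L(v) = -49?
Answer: -190286562/269185 ≈ -706.90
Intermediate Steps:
r(P, t) = -177*t - 170*P
r(-176, -27)/L(-3*(-4)*7) + 47839/38455 = (-177*(-27) - 170*(-176))/(-49) + 47839/38455 = (4779 + 29920)*(-1/49) + 47839*(1/38455) = 34699*(-1/49) + 47839/38455 = -4957/7 + 47839/38455 = -190286562/269185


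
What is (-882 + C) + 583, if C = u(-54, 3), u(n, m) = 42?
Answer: -257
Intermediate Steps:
C = 42
(-882 + C) + 583 = (-882 + 42) + 583 = -840 + 583 = -257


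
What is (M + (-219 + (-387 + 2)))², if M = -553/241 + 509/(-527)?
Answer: 5948470470763584/16130778049 ≈ 3.6877e+5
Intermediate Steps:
M = -414100/127007 (M = -553*1/241 + 509*(-1/527) = -553/241 - 509/527 = -414100/127007 ≈ -3.2604)
(M + (-219 + (-387 + 2)))² = (-414100/127007 + (-219 + (-387 + 2)))² = (-414100/127007 + (-219 - 385))² = (-414100/127007 - 604)² = (-77126328/127007)² = 5948470470763584/16130778049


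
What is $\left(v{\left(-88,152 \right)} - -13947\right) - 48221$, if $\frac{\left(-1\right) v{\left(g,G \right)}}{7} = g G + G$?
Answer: $58294$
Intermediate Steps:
$v{\left(g,G \right)} = - 7 G - 7 G g$ ($v{\left(g,G \right)} = - 7 \left(g G + G\right) = - 7 \left(G g + G\right) = - 7 \left(G + G g\right) = - 7 G - 7 G g$)
$\left(v{\left(-88,152 \right)} - -13947\right) - 48221 = \left(\left(-7\right) 152 \left(1 - 88\right) - -13947\right) - 48221 = \left(\left(-7\right) 152 \left(-87\right) + 13947\right) - 48221 = \left(92568 + 13947\right) - 48221 = 106515 - 48221 = 58294$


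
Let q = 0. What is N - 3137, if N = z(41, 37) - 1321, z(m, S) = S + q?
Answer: -4421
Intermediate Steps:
z(m, S) = S (z(m, S) = S + 0 = S)
N = -1284 (N = 37 - 1321 = -1284)
N - 3137 = -1284 - 3137 = -4421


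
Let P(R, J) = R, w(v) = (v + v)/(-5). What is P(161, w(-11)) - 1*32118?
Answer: -31957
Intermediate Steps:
w(v) = -2*v/5
P(161, w(-11)) - 1*32118 = 161 - 1*32118 = 161 - 32118 = -31957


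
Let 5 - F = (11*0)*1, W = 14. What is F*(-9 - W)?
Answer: -115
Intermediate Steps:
F = 5 (F = 5 - 11*0 = 5 - 0 = 5 - 1*0 = 5 + 0 = 5)
F*(-9 - W) = 5*(-9 - 1*14) = 5*(-9 - 14) = 5*(-23) = -115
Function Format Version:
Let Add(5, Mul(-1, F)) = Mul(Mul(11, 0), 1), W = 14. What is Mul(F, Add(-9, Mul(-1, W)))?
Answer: -115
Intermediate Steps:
F = 5 (F = Add(5, Mul(-1, Mul(Mul(11, 0), 1))) = Add(5, Mul(-1, Mul(0, 1))) = Add(5, Mul(-1, 0)) = Add(5, 0) = 5)
Mul(F, Add(-9, Mul(-1, W))) = Mul(5, Add(-9, Mul(-1, 14))) = Mul(5, Add(-9, -14)) = Mul(5, -23) = -115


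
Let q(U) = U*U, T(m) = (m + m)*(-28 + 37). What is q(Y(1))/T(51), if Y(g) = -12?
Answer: 8/51 ≈ 0.15686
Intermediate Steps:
T(m) = 18*m (T(m) = (2*m)*9 = 18*m)
q(U) = U²
q(Y(1))/T(51) = (-12)²/((18*51)) = 144/918 = 144*(1/918) = 8/51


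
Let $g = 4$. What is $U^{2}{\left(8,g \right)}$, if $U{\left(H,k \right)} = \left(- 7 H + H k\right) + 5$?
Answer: $361$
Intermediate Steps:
$U{\left(H,k \right)} = 5 - 7 H + H k$
$U^{2}{\left(8,g \right)} = \left(5 - 56 + 8 \cdot 4\right)^{2} = \left(5 - 56 + 32\right)^{2} = \left(-19\right)^{2} = 361$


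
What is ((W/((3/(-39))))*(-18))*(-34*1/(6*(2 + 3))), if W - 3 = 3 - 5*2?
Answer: 5304/5 ≈ 1060.8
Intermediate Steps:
W = -4 (W = 3 + (3 - 5*2) = 3 + (3 - 10) = 3 - 7 = -4)
((W/((3/(-39))))*(-18))*(-34*1/(6*(2 + 3))) = (-4/(3/(-39))*(-18))*(-34*1/(6*(2 + 3))) = (-4/(3*(-1/39))*(-18))*(-34/(6*5)) = (-4/(-1/13)*(-18))*(-34/30) = (-4*(-13)*(-18))*(-34*1/30) = (52*(-18))*(-17/15) = -936*(-17/15) = 5304/5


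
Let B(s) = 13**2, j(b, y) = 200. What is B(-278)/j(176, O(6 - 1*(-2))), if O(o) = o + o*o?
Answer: 169/200 ≈ 0.84500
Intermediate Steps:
O(o) = o + o**2
B(s) = 169
B(-278)/j(176, O(6 - 1*(-2))) = 169/200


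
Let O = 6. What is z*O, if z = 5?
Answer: 30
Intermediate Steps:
z*O = 5*6 = 30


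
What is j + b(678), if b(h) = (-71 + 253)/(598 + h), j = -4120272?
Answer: -2628733445/638 ≈ -4.1203e+6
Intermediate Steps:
b(h) = 182/(598 + h)
j + b(678) = -4120272 + 182/(598 + 678) = -4120272 + 182/1276 = -4120272 + 182*(1/1276) = -4120272 + 91/638 = -2628733445/638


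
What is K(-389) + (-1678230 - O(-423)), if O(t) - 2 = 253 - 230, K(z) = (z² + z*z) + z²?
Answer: -1224292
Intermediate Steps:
K(z) = 3*z² (K(z) = (z² + z²) + z² = 2*z² + z² = 3*z²)
O(t) = 25 (O(t) = 2 + (253 - 230) = 2 + 23 = 25)
K(-389) + (-1678230 - O(-423)) = 3*(-389)² + (-1678230 - 1*25) = 3*151321 + (-1678230 - 25) = 453963 - 1678255 = -1224292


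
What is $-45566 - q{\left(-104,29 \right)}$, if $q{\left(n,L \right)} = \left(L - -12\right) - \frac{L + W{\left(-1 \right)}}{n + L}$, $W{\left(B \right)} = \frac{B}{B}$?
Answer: $- \frac{228037}{5} \approx -45607.0$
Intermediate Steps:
$W{\left(B \right)} = 1$
$q{\left(n,L \right)} = 12 + L - \frac{1 + L}{L + n}$ ($q{\left(n,L \right)} = \left(L - -12\right) - \frac{L + 1}{n + L} = \left(L + 12\right) - \frac{1 + L}{L + n} = \left(12 + L\right) - \frac{1 + L}{L + n} = 12 + L - \frac{1 + L}{L + n}$)
$-45566 - q{\left(-104,29 \right)} = -45566 - \frac{-1 + 29^{2} + 11 \cdot 29 + 12 \left(-104\right) + 29 \left(-104\right)}{29 - 104} = -45566 - \frac{-1 + 841 + 319 - 1248 - 3016}{-75} = -45566 - \left(- \frac{1}{75}\right) \left(-3105\right) = -45566 - \frac{207}{5} = - \frac{228037}{5}$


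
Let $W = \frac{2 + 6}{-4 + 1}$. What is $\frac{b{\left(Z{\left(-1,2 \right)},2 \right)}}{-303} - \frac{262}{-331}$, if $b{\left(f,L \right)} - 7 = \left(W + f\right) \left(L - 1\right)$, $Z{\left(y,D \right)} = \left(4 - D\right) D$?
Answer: $\frac{229883}{300879} \approx 0.76404$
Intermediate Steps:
$W = - \frac{8}{3}$ ($W = \frac{8}{-3} = 8 \left(- \frac{1}{3}\right) = - \frac{8}{3} \approx -2.6667$)
$Z{\left(y,D \right)} = D \left(4 - D\right)$
$b{\left(f,L \right)} = 7 + \left(-1 + L\right) \left(- \frac{8}{3} + f\right)$ ($b{\left(f,L \right)} = 7 + \left(- \frac{8}{3} + f\right) \left(L - 1\right) = 7 + \left(- \frac{8}{3} + f\right) \left(-1 + L\right) = 7 + \left(-1 + L\right) \left(- \frac{8}{3} + f\right)$)
$\frac{b{\left(Z{\left(-1,2 \right)},2 \right)}}{-303} - \frac{262}{-331} = \frac{\frac{29}{3} - 2 \left(4 - 2\right) - \frac{16}{3} + 2 \cdot 2 \left(4 - 2\right)}{-303} - \frac{262}{-331} = \left(\frac{29}{3} - 2 \left(4 - 2\right) - \frac{16}{3} + 2 \cdot 2 \left(4 - 2\right)\right) \left(- \frac{1}{303}\right) - - \frac{262}{331} = \left(\frac{29}{3} - 2 \cdot 2 - \frac{16}{3} + 2 \cdot 2 \cdot 2\right) \left(- \frac{1}{303}\right) + \frac{262}{331} = \left(\frac{29}{3} - 4 - \frac{16}{3} + 2 \cdot 4\right) \left(- \frac{1}{303}\right) + \frac{262}{331} = \left(\frac{29}{3} - 4 - \frac{16}{3} + 8\right) \left(- \frac{1}{303}\right) + \frac{262}{331} = \frac{25}{3} \left(- \frac{1}{303}\right) + \frac{262}{331} = - \frac{25}{909} + \frac{262}{331} = \frac{229883}{300879}$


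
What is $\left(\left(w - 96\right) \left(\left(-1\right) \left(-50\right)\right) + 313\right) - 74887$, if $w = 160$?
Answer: $-71374$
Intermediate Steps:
$\left(\left(w - 96\right) \left(\left(-1\right) \left(-50\right)\right) + 313\right) - 74887 = \left(\left(160 - 96\right) \left(\left(-1\right) \left(-50\right)\right) + 313\right) - 74887 = \left(\left(160 - 96\right) 50 + 313\right) - 74887 = \left(64 \cdot 50 + 313\right) - 74887 = \left(3200 + 313\right) - 74887 = 3513 - 74887 = -71374$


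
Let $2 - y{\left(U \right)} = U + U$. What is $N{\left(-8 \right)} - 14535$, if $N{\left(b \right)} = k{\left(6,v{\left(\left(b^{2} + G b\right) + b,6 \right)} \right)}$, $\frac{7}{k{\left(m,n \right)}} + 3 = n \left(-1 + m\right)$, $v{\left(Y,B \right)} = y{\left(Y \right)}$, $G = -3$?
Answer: $- \frac{11526262}{793} \approx -14535.0$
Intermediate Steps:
$y{\left(U \right)} = 2 - 2 U$ ($y{\left(U \right)} = 2 - \left(U + U\right) = 2 - 2 U$)
$v{\left(Y,B \right)} = 2 - 2 Y$
$k{\left(m,n \right)} = \frac{7}{-3 + n \left(-1 + m\right)}$
$N{\left(b \right)} = \frac{7}{7 - 10 b^{2} + 20 b}$ ($N{\left(b \right)} = \frac{7}{-3 - \left(2 - 2 \left(\left(b^{2} - 3 b\right) + b\right)\right) + 6 \left(2 - 2 \left(\left(b^{2} - 3 b\right) + b\right)\right)} = \frac{7}{-3 - \left(2 - 2 \left(b^{2} - 2 b\right)\right) + 6 \left(2 - 2 \left(b^{2} - 2 b\right)\right)} = \frac{7}{-3 - \left(2 - \left(- 4 b + 2 b^{2}\right)\right) + 6 \left(2 - \left(- 4 b + 2 b^{2}\right)\right)} = \frac{7}{-3 - \left(2 - 2 b^{2} + 4 b\right) + 6 \left(2 - 2 b^{2} + 4 b\right)} = \frac{7}{-3 - \left(2 - 2 b^{2} + 4 b\right) + \left(12 - 12 b^{2} + 24 b\right)} = \frac{7}{7 - 10 b^{2} + 20 b}$)
$N{\left(-8 \right)} - 14535 = - \frac{7}{-7 + 10 \left(-8\right) \left(-2 - 8\right)} - 14535 = - \frac{7}{-7 + 10 \left(-8\right) \left(-10\right)} - 14535 = - \frac{7}{-7 + 800} - 14535 = - \frac{7}{793} - 14535 = - \frac{11526262}{793}$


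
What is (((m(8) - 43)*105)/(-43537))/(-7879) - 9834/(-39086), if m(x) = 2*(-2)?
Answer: 1686572344386/6703796653489 ≈ 0.25158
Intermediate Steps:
m(x) = -4
(((m(8) - 43)*105)/(-43537))/(-7879) - 9834/(-39086) = (((-4 - 43)*105)/(-43537))/(-7879) - 9834/(-39086) = (-47*105*(-1/43537))*(-1/7879) - 9834*(-1/39086) = -4935*(-1/43537)*(-1/7879) + 4917/19543 = (4935/43537)*(-1/7879) + 4917/19543 = -4935/343028023 + 4917/19543 = 1686572344386/6703796653489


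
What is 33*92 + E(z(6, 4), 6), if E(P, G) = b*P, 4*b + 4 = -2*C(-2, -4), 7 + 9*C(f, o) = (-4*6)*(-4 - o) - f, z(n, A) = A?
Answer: 27298/9 ≈ 3033.1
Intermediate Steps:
C(f, o) = 89/9 - f/9 + 8*o/3 (C(f, o) = -7/9 + ((-4*6)*(-4 - o) - f)/9 = -7/9 + (-24*(-4 - o) - f)/9 = -7/9 + ((96 + 24*o) - f)/9 = -7/9 + (96 - f + 24*o)/9 = -7/9 + (32/3 - f/9 + 8*o/3) = 89/9 - f/9 + 8*o/3)
b = -13/18 (b = -1 + (-2*(89/9 - ⅑*(-2) + (8/3)*(-4)))/4 = -1 + (-2*(89/9 + 2/9 - 32/3))/4 = -1 + (-2*(-5/9))/4 = -1 + (¼)*(10/9) = -1 + 5/18 = -13/18 ≈ -0.72222)
E(P, G) = -13*P/18
33*92 + E(z(6, 4), 6) = 33*92 - 13/18*4 = 3036 - 26/9 = 27298/9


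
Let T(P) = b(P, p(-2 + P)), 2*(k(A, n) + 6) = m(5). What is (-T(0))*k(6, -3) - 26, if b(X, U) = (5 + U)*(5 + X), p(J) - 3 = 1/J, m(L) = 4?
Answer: 124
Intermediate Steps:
k(A, n) = -4 (k(A, n) = -6 + (1/2)*4 = -6 + 2 = -4)
p(J) = 3 + 1/J
T(P) = 40 + 5*P + 5/(-2 + P) + P*(3 + 1/(-2 + P)) (T(P) = 25 + 5*(3 + 1/(-2 + P)) + 5*P + (3 + 1/(-2 + P))*P = 25 + (15 + 5/(-2 + P)) + 5*P + P*(3 + 1/(-2 + P)) = 40 + 5*P + 5/(-2 + P) + P*(3 + 1/(-2 + P)))
(-T(0))*k(6, -3) - 26 = -(-75 + 8*0**2 + 25*0)/(-2 + 0)*(-4) - 26 = -(-75 + 8*0 + 0)/(-2)*(-4) - 26 = -(-1)*(-75 + 0 + 0)/2*(-4) - 26 = -(-1)*(-75)/2*(-4) - 26 = -1*75/2*(-4) - 26 = -75/2*(-4) - 26 = 150 - 26 = 124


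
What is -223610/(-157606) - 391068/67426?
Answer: -11639383837/2656685539 ≈ -4.3812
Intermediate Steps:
-223610/(-157606) - 391068/67426 = -223610*(-1/157606) - 391068*1/67426 = 111805/78803 - 195534/33713 = -11639383837/2656685539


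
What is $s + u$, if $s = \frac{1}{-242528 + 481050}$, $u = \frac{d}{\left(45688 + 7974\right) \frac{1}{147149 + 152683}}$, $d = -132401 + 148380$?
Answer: $\frac{571381302911639}{6399783782} \approx 89281.0$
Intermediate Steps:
$d = 15979$
$u = \frac{2395507764}{26831}$ ($u = \frac{15979}{\left(45688 + 7974\right) \frac{1}{147149 + 152683}} = \frac{15979}{53662 \cdot \frac{1}{299832}} = \frac{15979}{\frac{26831}{149916}} = 15979 \cdot \frac{149916}{26831} = \frac{2395507764}{26831} \approx 89281.0$)
$s = \frac{1}{238522} \approx 4.1925 \cdot 10^{-6}$
$s + u = \frac{1}{238522} + \frac{2395507764}{26831} = \frac{571381302911639}{6399783782}$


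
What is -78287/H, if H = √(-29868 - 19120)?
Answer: 78287*I*√12247/24494 ≈ 353.71*I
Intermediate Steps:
H = 2*I*√12247 (H = √(-48988) = 2*I*√12247 ≈ 221.33*I)
-78287/H = -78287*(-I*√12247/24494) = -(-78287)*I*√12247/24494 = 78287*I*√12247/24494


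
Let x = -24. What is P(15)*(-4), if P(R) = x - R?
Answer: 156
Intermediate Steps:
P(R) = -24 - R
P(15)*(-4) = (-24 - 1*15)*(-4) = (-24 - 15)*(-4) = -39*(-4) = 156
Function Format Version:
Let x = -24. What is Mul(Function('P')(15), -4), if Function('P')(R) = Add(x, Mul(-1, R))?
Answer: 156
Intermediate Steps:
Function('P')(R) = Add(-24, Mul(-1, R))
Mul(Function('P')(15), -4) = Mul(Add(-24, Mul(-1, 15)), -4) = Mul(Add(-24, -15), -4) = Mul(-39, -4) = 156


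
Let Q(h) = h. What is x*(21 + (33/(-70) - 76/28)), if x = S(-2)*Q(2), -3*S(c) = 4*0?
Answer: 0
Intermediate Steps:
S(c) = 0 (S(c) = -4*0/3 = -⅓*0 = 0)
x = 0 (x = 0*2 = 0)
x*(21 + (33/(-70) - 76/28)) = 0*(21 + (33/(-70) - 76/28)) = 0*(21 + (33*(-1/70) - 76*1/28)) = 0*(21 + (-33/70 - 19/7)) = 0*(21 - 223/70) = 0*(1247/70) = 0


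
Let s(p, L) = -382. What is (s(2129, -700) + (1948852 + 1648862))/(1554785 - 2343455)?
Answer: -1798666/394335 ≈ -4.5613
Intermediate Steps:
(s(2129, -700) + (1948852 + 1648862))/(1554785 - 2343455) = (-382 + (1948852 + 1648862))/(1554785 - 2343455) = (-382 + 3597714)/(-788670) = 3597332*(-1/788670) = -1798666/394335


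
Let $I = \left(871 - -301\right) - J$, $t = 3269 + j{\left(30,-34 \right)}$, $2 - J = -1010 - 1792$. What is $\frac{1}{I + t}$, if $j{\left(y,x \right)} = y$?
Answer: $\frac{1}{1667} \approx 0.00059988$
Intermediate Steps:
$J = 2804$ ($J = 2 - \left(-1010 - 1792\right) = 2 - -2802 = 2 + 2802 = 2804$)
$t = 3299$ ($t = 3269 + 30 = 3299$)
$I = -1632$ ($I = \left(871 - -301\right) - 2804 = \left(871 + 301\right) - 2804 = 1172 - 2804 = -1632$)
$\frac{1}{I + t} = \frac{1}{-1632 + 3299} = \frac{1}{1667}$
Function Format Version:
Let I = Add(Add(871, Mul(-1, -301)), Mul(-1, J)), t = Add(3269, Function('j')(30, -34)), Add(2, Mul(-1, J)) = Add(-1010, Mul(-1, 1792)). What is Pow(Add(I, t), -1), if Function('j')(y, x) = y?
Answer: Rational(1, 1667) ≈ 0.00059988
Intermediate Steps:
J = 2804 (J = Add(2, Mul(-1, Add(-1010, Mul(-1, 1792)))) = Add(2, Mul(-1, Add(-1010, -1792))) = Add(2, Mul(-1, -2802)) = Add(2, 2802) = 2804)
t = 3299 (t = Add(3269, 30) = 3299)
I = -1632 (I = Add(Add(871, Mul(-1, -301)), Mul(-1, 2804)) = Add(Add(871, 301), -2804) = Add(1172, -2804) = -1632)
Pow(Add(I, t), -1) = Pow(Add(-1632, 3299), -1) = Pow(1667, -1) = Rational(1, 1667)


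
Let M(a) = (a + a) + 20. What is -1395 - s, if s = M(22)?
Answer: -1459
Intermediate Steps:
M(a) = 20 + 2*a (M(a) = 2*a + 20 = 20 + 2*a)
s = 64 (s = 20 + 2*22 = 20 + 44 = 64)
-1395 - s = -1395 - 1*64 = -1395 - 64 = -1459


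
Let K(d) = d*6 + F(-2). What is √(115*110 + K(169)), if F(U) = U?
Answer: 3*√1518 ≈ 116.88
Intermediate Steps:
K(d) = -2 + 6*d (K(d) = d*6 - 2 = 6*d - 2 = -2 + 6*d)
√(115*110 + K(169)) = √(115*110 + (-2 + 6*169)) = √(12650 + (-2 + 1014)) = √(12650 + 1012) = √13662 = 3*√1518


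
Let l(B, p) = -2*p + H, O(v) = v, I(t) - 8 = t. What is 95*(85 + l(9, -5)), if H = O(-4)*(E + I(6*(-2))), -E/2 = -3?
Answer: 8265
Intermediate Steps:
I(t) = 8 + t
E = 6 (E = -2*(-3) = 6)
H = -8 (H = -4*(6 + (8 + 6*(-2))) = -4*(6 + (8 - 12)) = -4*(6 - 4) = -4*2 = -8)
l(B, p) = -8 - 2*p (l(B, p) = -2*p - 8 = -8 - 2*p)
95*(85 + l(9, -5)) = 95*(85 + (-8 - 2*(-5))) = 95*(85 + (-8 + 10)) = 95*(85 + 2) = 95*87 = 8265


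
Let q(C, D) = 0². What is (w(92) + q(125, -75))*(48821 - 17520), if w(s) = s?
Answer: 2879692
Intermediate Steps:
q(C, D) = 0
(w(92) + q(125, -75))*(48821 - 17520) = (92 + 0)*(48821 - 17520) = 92*31301 = 2879692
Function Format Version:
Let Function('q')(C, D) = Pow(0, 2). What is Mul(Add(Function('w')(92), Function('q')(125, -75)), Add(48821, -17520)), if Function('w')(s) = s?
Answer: 2879692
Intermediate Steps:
Function('q')(C, D) = 0
Mul(Add(Function('w')(92), Function('q')(125, -75)), Add(48821, -17520)) = Mul(Add(92, 0), Add(48821, -17520)) = Mul(92, 31301) = 2879692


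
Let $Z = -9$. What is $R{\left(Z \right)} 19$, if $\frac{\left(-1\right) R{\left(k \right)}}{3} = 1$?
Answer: $-57$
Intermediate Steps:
$R{\left(k \right)} = -3$ ($R{\left(k \right)} = \left(-3\right) 1 = -3$)
$R{\left(Z \right)} 19 = \left(-3\right) 19 = -57$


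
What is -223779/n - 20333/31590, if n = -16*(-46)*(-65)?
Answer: 46895753/11625120 ≈ 4.0340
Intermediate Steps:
n = -47840 (n = 736*(-65) = -47840)
-223779/n - 20333/31590 = -223779/(-47840) - 20333/31590 = -223779*(-1/47840) - 20333*1/31590 = 223779/47840 - 20333/31590 = 46895753/11625120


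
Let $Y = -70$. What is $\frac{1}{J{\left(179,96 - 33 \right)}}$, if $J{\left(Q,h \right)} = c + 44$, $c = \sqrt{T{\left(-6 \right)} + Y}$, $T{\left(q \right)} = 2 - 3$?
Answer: $\frac{44}{2007} - \frac{i \sqrt{71}}{2007} \approx 0.021923 - 0.0041984 i$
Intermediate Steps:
$T{\left(q \right)} = -1$
$c = i \sqrt{71}$ ($c = \sqrt{-1 - 70} = \sqrt{-71} = i \sqrt{71} \approx 8.4261 i$)
$J{\left(Q,h \right)} = 44 + i \sqrt{71}$ ($J{\left(Q,h \right)} = i \sqrt{71} + 44 = 44 + i \sqrt{71}$)
$\frac{1}{J{\left(179,96 - 33 \right)}} = \frac{1}{44 + i \sqrt{71}}$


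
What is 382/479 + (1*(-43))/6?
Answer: -18305/2874 ≈ -6.3692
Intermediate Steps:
382/479 + (1*(-43))/6 = 382*(1/479) - 43*⅙ = 382/479 - 43/6 = -18305/2874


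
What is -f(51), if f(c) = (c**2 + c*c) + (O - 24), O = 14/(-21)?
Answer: -15532/3 ≈ -5177.3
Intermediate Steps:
O = -2/3 (O = 14*(-1/21) = -2/3 ≈ -0.66667)
f(c) = -74/3 + 2*c**2 (f(c) = (c**2 + c*c) + (-2/3 - 24) = (c**2 + c**2) - 74/3 = 2*c**2 - 74/3 = -74/3 + 2*c**2)
-f(51) = -(-74/3 + 2*51**2) = -(-74/3 + 2*2601) = -(-74/3 + 5202) = -1*15532/3 = -15532/3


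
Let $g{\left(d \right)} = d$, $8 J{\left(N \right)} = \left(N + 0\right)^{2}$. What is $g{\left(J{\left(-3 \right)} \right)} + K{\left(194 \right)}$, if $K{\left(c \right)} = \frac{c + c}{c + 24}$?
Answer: $\frac{2533}{872} \approx 2.9048$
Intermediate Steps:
$J{\left(N \right)} = \frac{N^{2}}{8}$ ($J{\left(N \right)} = \frac{\left(N + 0\right)^{2}}{8} = \frac{N^{2}}{8}$)
$K{\left(c \right)} = \frac{2 c}{24 + c}$
$g{\left(J{\left(-3 \right)} \right)} + K{\left(194 \right)} = \frac{\left(-3\right)^{2}}{8} + 2 \cdot 194 \frac{1}{24 + 194} = \frac{1}{8} \cdot 9 + 2 \cdot 194 \cdot \frac{1}{218} = \frac{9}{8} + 2 \cdot 194 \cdot \frac{1}{218} = \frac{9}{8} + \frac{194}{109} = \frac{2533}{872}$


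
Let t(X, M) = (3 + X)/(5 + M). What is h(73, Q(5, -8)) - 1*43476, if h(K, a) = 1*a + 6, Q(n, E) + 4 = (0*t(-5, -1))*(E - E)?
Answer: -43474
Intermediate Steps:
t(X, M) = (3 + X)/(5 + M)
Q(n, E) = -4 (Q(n, E) = -4 + (0*((3 - 5)/(5 - 1)))*(E - E) = -4 + (0*(-2/4))*0 = -4 + (0*((¼)*(-2)))*0 = -4 + (0*(-½))*0 = -4 + 0*0 = -4 + 0 = -4)
h(K, a) = 6 + a (h(K, a) = a + 6 = 6 + a)
h(73, Q(5, -8)) - 1*43476 = (6 - 4) - 1*43476 = 2 - 43476 = -43474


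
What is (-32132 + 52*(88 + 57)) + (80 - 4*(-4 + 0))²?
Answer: -15376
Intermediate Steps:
(-32132 + 52*(88 + 57)) + (80 - 4*(-4 + 0))² = (-32132 + 52*145) + (80 - 4*(-4))² = (-32132 + 7540) + (80 + 16)² = -24592 + 96² = -24592 + 9216 = -15376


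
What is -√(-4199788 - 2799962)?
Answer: -15*I*√31110 ≈ -2645.7*I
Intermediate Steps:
-√(-4199788 - 2799962) = -√(-6999750) = -15*I*√31110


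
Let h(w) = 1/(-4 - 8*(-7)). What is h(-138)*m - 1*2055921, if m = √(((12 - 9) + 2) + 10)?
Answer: -2055921 + √15/52 ≈ -2.0559e+6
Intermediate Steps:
h(w) = 1/52 (h(w) = 1/(-4 + 56) = 1/52)
m = √15 (m = √((3 + 2) + 10) = √(5 + 10) = √15 ≈ 3.8730)
h(-138)*m - 1*2055921 = √15/52 - 1*2055921 = √15/52 - 2055921 = -2055921 + √15/52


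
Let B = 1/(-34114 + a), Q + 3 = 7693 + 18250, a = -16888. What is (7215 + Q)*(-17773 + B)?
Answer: -30053633125785/51002 ≈ -5.8926e+8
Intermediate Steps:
Q = 25940 (Q = -3 + (7693 + 18250) = -3 + 25943 = 25940)
B = -1/51002 (B = 1/(-34114 - 16888) = 1/(-51002) = -1/51002 ≈ -1.9607e-5)
(7215 + Q)*(-17773 + B) = (7215 + 25940)*(-17773 - 1/51002) = 33155*(-906458547/51002) = -30053633125785/51002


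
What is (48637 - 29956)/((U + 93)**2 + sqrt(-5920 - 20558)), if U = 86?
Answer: 46042917/78973243 - 4311*I*sqrt(2942)/78973243 ≈ 0.58302 - 0.0029609*I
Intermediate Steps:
(48637 - 29956)/((U + 93)**2 + sqrt(-5920 - 20558)) = (48637 - 29956)/((86 + 93)**2 + sqrt(-5920 - 20558)) = 18681/(179**2 + sqrt(-26478)) = 18681/(32041 + 3*I*sqrt(2942))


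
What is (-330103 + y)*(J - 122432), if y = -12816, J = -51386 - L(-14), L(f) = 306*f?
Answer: 58136429746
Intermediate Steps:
J = -47102 (J = -51386 - 306*(-14) = -51386 - 1*(-4284) = -51386 + 4284 = -47102)
(-330103 + y)*(J - 122432) = (-330103 - 12816)*(-47102 - 122432) = -342919*(-169534) = 58136429746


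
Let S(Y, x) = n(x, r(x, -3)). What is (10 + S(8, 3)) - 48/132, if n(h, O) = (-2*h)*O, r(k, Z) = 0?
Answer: 106/11 ≈ 9.6364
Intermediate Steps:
n(h, O) = -2*O*h
S(Y, x) = 0 (S(Y, x) = -2*0*x = 0)
(10 + S(8, 3)) - 48/132 = (10 + 0) - 48/132 = 10 - 48*1/132 = 10 - 4/11 = 106/11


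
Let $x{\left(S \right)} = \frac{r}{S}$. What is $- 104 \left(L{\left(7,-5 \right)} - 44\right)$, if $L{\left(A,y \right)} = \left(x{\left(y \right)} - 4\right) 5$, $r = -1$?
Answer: $6552$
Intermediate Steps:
$x{\left(S \right)} = - \frac{1}{S}$
$L{\left(A,y \right)} = -20 - \frac{5}{y}$ ($L{\left(A,y \right)} = \left(- \frac{1}{y} - 4\right) 5 = \left(-4 - \frac{1}{y}\right) 5 = -20 - \frac{5}{y}$)
$- 104 \left(L{\left(7,-5 \right)} - 44\right) = - 104 \left(\left(-20 - \frac{5}{-5}\right) - 44\right) = - 104 \left(\left(-20 - -1\right) - 44\right) = - 104 \left(\left(-20 + 1\right) - 44\right) = - 104 \left(-19 - 44\right) = \left(-104\right) \left(-63\right) = 6552$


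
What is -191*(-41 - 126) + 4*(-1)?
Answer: 31893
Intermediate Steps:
-191*(-41 - 126) + 4*(-1) = -191*(-167) - 4 = 31897 - 4 = 31893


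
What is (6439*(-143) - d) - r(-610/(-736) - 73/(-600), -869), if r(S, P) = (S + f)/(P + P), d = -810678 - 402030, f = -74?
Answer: 14003577736633/47968800 ≈ 2.9193e+5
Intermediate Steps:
d = -1212708
r(S, P) = (-74 + S)/(2*P) (r(S, P) = (S - 74)/(P + P) = (-74 + S)/((2*P)) = (-74 + S)*(1/(2*P)) = (-74 + S)/(2*P))
(6439*(-143) - d) - r(-610/(-736) - 73/(-600), -869) = (6439*(-143) - 1*(-1212708)) - (-74 + (-610/(-736) - 73/(-600)))/(2*(-869)) = (-920777 + 1212708) - (-1)*(-74 + (-610*(-1/736) - 73*(-1/600)))/(2*869) = 291931 - (-1)*(-74 + (305/368 + 73/600))/(2*869) = 291931 - (-1)*(-74 + 26233/27600)/(2*869) = 291931 - (-1)*(-2016167)/(2*869*27600) = 291931 - 1*2016167/47968800 = 291931 - 2016167/47968800 = 14003577736633/47968800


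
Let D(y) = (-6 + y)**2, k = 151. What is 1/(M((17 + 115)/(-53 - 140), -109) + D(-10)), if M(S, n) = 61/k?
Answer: 151/38717 ≈ 0.0039001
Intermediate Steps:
M(S, n) = 61/151
1/(M((17 + 115)/(-53 - 140), -109) + D(-10)) = 1/(61/151 + (-6 - 10)**2) = 1/(61/151 + (-16)**2) = 1/(61/151 + 256) = 1/(38717/151) = 151/38717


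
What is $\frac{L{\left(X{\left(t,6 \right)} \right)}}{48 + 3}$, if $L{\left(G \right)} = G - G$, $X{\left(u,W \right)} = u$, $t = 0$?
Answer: $0$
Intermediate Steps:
$L{\left(G \right)} = 0$
$\frac{L{\left(X{\left(t,6 \right)} \right)}}{48 + 3} = \frac{0}{48 + 3} = \frac{0}{51} = 0 \cdot \frac{1}{51} = 0$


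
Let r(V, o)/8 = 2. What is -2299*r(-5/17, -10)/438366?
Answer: -18392/219183 ≈ -0.083912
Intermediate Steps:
r(V, o) = 16 (r(V, o) = 8*2 = 16)
-2299*r(-5/17, -10)/438366 = -2299*16/438366 = -36784*1/438366 = -18392/219183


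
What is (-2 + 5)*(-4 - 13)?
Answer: -51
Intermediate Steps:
(-2 + 5)*(-4 - 13) = 3*(-17) = -51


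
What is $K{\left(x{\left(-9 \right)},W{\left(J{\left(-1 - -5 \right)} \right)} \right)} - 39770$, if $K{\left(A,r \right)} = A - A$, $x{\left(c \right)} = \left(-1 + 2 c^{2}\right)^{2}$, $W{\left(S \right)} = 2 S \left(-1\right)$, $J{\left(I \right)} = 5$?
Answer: $-39770$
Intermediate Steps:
$W{\left(S \right)} = - 2 S$
$K{\left(A,r \right)} = 0$
$K{\left(x{\left(-9 \right)},W{\left(J{\left(-1 - -5 \right)} \right)} \right)} - 39770 = 0 - 39770 = -39770$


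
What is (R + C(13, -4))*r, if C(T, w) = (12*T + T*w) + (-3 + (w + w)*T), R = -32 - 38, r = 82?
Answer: -5986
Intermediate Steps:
R = -70
C(T, w) = -3 + 12*T + 3*T*w (C(T, w) = (12*T + T*w) + (-3 + (2*w)*T) = (12*T + T*w) + (-3 + 2*T*w) = -3 + 12*T + 3*T*w)
(R + C(13, -4))*r = (-70 + (-3 + 12*13 + 3*13*(-4)))*82 = (-70 + (-3 + 156 - 156))*82 = (-70 - 3)*82 = -73*82 = -5986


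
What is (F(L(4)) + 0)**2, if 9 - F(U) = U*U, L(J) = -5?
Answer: 256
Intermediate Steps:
F(U) = 9 - U**2 (F(U) = 9 - U*U = 9 - U**2)
(F(L(4)) + 0)**2 = ((9 - 1*(-5)**2) + 0)**2 = ((9 - 1*25) + 0)**2 = ((9 - 25) + 0)**2 = (-16 + 0)**2 = (-16)**2 = 256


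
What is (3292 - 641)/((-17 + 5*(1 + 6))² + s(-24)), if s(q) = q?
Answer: 2651/300 ≈ 8.8367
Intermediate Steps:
(3292 - 641)/((-17 + 5*(1 + 6))² + s(-24)) = (3292 - 641)/((-17 + 5*(1 + 6))² - 24) = 2651/((-17 + 5*7)² - 24) = 2651/((-17 + 35)² - 24) = 2651/(18² - 24) = 2651/(324 - 24) = 2651/300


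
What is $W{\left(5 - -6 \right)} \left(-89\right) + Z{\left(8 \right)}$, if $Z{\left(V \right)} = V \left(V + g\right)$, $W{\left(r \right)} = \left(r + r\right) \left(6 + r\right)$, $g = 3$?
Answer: $-33198$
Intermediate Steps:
$W{\left(r \right)} = 2 r \left(6 + r\right)$
$Z{\left(V \right)} = V \left(3 + V\right)$ ($Z{\left(V \right)} = V \left(V + 3\right) = V \left(3 + V\right)$)
$W{\left(5 - -6 \right)} \left(-89\right) + Z{\left(8 \right)} = 2 \left(5 - -6\right) \left(6 + \left(5 - -6\right)\right) \left(-89\right) + 8 \left(3 + 8\right) = 2 \left(5 + 6\right) \left(6 + \left(5 + 6\right)\right) \left(-89\right) + 8 \cdot 11 = 2 \cdot 11 \left(6 + 11\right) \left(-89\right) + 88 = 2 \cdot 11 \cdot 17 \left(-89\right) + 88 = 374 \left(-89\right) + 88 = -33286 + 88 = -33198$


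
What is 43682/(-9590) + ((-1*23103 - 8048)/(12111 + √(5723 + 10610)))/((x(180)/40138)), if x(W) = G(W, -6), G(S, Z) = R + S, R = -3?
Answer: -12196158312430171/20745421952570 + 625169419*√16333/12979408938 ≈ -581.74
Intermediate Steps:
G(S, Z) = -3 + S
x(W) = -3 + W
43682/(-9590) + ((-1*23103 - 8048)/(12111 + √(5723 + 10610)))/((x(180)/40138)) = 43682/(-9590) + ((-1*23103 - 8048)/(12111 + √(5723 + 10610)))/(((-3 + 180)/40138)) = 43682*(-1/9590) + ((-23103 - 8048)/(12111 + √16333))/((177*(1/40138))) = -21841/4795 + (-31151/(12111 + √16333))/(177/40138) = -21841/4795 - 31151/(12111 + √16333)*(40138/177) = -21841/4795 - 1250338838/(177*(12111 + √16333))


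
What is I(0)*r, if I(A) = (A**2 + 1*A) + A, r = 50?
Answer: 0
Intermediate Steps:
I(A) = A**2 + 2*A (I(A) = (A**2 + A) + A = (A + A**2) + A = A**2 + 2*A)
I(0)*r = (0*(2 + 0))*50 = (0*2)*50 = 0*50 = 0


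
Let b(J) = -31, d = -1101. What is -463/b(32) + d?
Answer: -33668/31 ≈ -1086.1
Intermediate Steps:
-463/b(32) + d = -463/(-31) - 1101 = -1/31*(-463) - 1101 = 463/31 - 1101 = -33668/31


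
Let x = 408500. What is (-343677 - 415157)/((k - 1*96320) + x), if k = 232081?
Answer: -758834/544261 ≈ -1.3942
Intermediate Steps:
(-343677 - 415157)/((k - 1*96320) + x) = (-343677 - 415157)/((232081 - 1*96320) + 408500) = -758834/((232081 - 96320) + 408500) = -758834/(135761 + 408500) = -758834/544261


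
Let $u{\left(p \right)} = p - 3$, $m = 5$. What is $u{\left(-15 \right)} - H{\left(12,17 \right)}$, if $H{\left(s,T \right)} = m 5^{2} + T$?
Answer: $-160$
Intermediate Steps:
$H{\left(s,T \right)} = 125 + T$ ($H{\left(s,T \right)} = 5 \cdot 5^{2} + T = 5 \cdot 25 + T = 125 + T$)
$u{\left(p \right)} = -3 + p$ ($u{\left(p \right)} = p - 3 = -3 + p$)
$u{\left(-15 \right)} - H{\left(12,17 \right)} = \left(-3 - 15\right) - \left(125 + 17\right) = -18 - 142 = -160$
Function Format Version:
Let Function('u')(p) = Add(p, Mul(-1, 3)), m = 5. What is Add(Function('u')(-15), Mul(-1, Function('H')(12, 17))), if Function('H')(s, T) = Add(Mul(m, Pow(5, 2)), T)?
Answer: -160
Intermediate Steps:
Function('H')(s, T) = Add(125, T) (Function('H')(s, T) = Add(Mul(5, Pow(5, 2)), T) = Add(Mul(5, 25), T) = Add(125, T))
Function('u')(p) = Add(-3, p) (Function('u')(p) = Add(p, -3) = Add(-3, p))
Add(Function('u')(-15), Mul(-1, Function('H')(12, 17))) = Add(Add(-3, -15), Mul(-1, Add(125, 17))) = Add(-18, Mul(-1, 142)) = Add(-18, -142) = -160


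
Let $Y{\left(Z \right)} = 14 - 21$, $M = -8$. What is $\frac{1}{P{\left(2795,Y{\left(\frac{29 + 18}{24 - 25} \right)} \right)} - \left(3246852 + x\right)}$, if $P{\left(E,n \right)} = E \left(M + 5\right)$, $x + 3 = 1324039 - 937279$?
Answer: $- \frac{1}{3641994} \approx -2.7457 \cdot 10^{-7}$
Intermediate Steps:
$Y{\left(Z \right)} = -7$
$x = 386757$ ($x = -3 + \left(1324039 - 937279\right) = -3 + 386760 = 386757$)
$P{\left(E,n \right)} = - 3 E$ ($P{\left(E,n \right)} = E \left(-8 + 5\right) = E \left(-3\right) = - 3 E$)
$\frac{1}{P{\left(2795,Y{\left(\frac{29 + 18}{24 - 25} \right)} \right)} - \left(3246852 + x\right)} = \frac{1}{\left(-3\right) 2795 - 3633609} = \frac{1}{-8385 - 3633609} = \frac{1}{-3641994} = - \frac{1}{3641994}$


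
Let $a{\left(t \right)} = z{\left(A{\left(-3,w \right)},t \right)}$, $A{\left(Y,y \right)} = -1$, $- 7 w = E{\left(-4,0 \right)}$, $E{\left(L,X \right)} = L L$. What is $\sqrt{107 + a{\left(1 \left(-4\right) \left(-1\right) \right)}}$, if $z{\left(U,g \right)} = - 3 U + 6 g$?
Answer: $\sqrt{134} \approx 11.576$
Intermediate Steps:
$E{\left(L,X \right)} = L^{2}$
$w = - \frac{16}{7}$ ($w = - \frac{\left(-4\right)^{2}}{7} = \left(- \frac{1}{7}\right) 16 = - \frac{16}{7} \approx -2.2857$)
$a{\left(t \right)} = 3 + 6 t$ ($a{\left(t \right)} = \left(-3\right) \left(-1\right) + 6 t = 3 + 6 t$)
$\sqrt{107 + a{\left(1 \left(-4\right) \left(-1\right) \right)}} = \sqrt{107 + \left(3 + 6 \cdot 1 \left(-4\right) \left(-1\right)\right)} = \sqrt{107 + \left(3 + 6 \left(\left(-4\right) \left(-1\right)\right)\right)} = \sqrt{107 + \left(3 + 6 \cdot 4\right)} = \sqrt{107 + \left(3 + 24\right)} = \sqrt{107 + 27} = \sqrt{134}$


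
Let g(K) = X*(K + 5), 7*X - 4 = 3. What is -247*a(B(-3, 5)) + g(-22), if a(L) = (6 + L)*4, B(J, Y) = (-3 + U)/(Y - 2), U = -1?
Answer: -13883/3 ≈ -4627.7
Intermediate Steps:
X = 1 (X = 4/7 + (⅐)*3 = 4/7 + 3/7 = 1)
g(K) = 5 + K (g(K) = 1*(K + 5) = 1*(5 + K) = 5 + K)
B(J, Y) = -4/(-2 + Y) (B(J, Y) = (-3 - 1)/(Y - 2) = -4/(-2 + Y))
a(L) = 24 + 4*L
-247*a(B(-3, 5)) + g(-22) = -247*(24 + 4*(-4/(-2 + 5))) + (5 - 22) = -247*(24 + 4*(-4/3)) - 17 = -247*(24 - 16/3) - 17 = -247*56/3 - 17 = -13832/3 - 17 = -13883/3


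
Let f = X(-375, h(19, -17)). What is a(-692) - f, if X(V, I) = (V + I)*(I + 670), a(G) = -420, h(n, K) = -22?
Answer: 256836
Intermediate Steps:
X(V, I) = (670 + I)*(I + V) (X(V, I) = (I + V)*(670 + I) = (670 + I)*(I + V))
f = -257256 (f = (-22)² + 670*(-22) + 670*(-375) - 22*(-375) = 484 - 14740 - 251250 + 8250 = -257256)
a(-692) - f = -420 - 1*(-257256) = -420 + 257256 = 256836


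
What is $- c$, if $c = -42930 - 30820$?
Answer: $73750$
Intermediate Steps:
$c = -73750$ ($c = -42930 - 30820 = -73750$)
$- c = \left(-1\right) \left(-73750\right) = 73750$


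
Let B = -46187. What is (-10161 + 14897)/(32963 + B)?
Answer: -592/1653 ≈ -0.35814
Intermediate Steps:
(-10161 + 14897)/(32963 + B) = (-10161 + 14897)/(32963 - 46187) = 4736/(-13224) = 4736*(-1/13224) = -592/1653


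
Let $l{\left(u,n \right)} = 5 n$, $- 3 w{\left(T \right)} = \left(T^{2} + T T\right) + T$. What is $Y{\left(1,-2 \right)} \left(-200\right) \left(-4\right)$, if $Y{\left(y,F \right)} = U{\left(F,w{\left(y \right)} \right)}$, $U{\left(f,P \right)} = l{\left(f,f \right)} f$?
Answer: $16000$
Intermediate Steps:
$w{\left(T \right)} = - \frac{2 T^{2}}{3} - \frac{T}{3}$ ($w{\left(T \right)} = - \frac{\left(T^{2} + T T\right) + T}{3} = - \frac{\left(T^{2} + T^{2}\right) + T}{3} = - \frac{2 T^{2} + T}{3} = - \frac{T + 2 T^{2}}{3} = - \frac{2 T^{2}}{3} - \frac{T}{3}$)
$U{\left(f,P \right)} = 5 f^{2}$ ($U{\left(f,P \right)} = 5 f f = 5 f^{2}$)
$Y{\left(y,F \right)} = 5 F^{2}$
$Y{\left(1,-2 \right)} \left(-200\right) \left(-4\right) = 5 \left(-2\right)^{2} \left(-200\right) \left(-4\right) = 5 \cdot 4 \left(-200\right) \left(-4\right) = 20 \left(-200\right) \left(-4\right) = \left(-4000\right) \left(-4\right) = 16000$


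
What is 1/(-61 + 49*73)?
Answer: 1/3516 ≈ 0.00028441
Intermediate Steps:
1/(-61 + 49*73) = 1/(-61 + 3577) = 1/3516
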